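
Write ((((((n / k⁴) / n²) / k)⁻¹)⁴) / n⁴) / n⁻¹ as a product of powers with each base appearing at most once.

((((((n / k⁴) / n²) / k)⁻¹)⁴) / n⁴) / n⁻¹
= (((((n / k⁴) / n²) / k)⁻⁴) / n⁴) / n⁻¹    [power of a power]
= (((((n / k⁴) / n²)⁻⁴) / (k⁻⁴)) / n⁴) / n⁻¹    [power of a quotient]
= (((((n / k⁴)⁻⁴) / ((n²)⁻⁴)) / (k⁻⁴)) / n⁴) / n⁻¹    [power of a quotient]
= (((((n⁻⁴) / ((k⁴)⁻⁴)) / ((n²)⁻⁴)) / (k⁻⁴)) / n⁴) / n⁻¹    [power of a quotient]
= ((((n⁻⁴ / k⁻¹⁶) / ((n²)⁻⁴)) / (k⁻⁴)) / n⁴) / n⁻¹    [power of a power]
= ((((n⁻⁴ / k⁻¹⁶) / n⁻⁸) / (k⁻⁴)) / n⁴) / n⁻¹    [power of a power]
= k²⁰·n    [quotient of powers; product of powers]

k²⁰·n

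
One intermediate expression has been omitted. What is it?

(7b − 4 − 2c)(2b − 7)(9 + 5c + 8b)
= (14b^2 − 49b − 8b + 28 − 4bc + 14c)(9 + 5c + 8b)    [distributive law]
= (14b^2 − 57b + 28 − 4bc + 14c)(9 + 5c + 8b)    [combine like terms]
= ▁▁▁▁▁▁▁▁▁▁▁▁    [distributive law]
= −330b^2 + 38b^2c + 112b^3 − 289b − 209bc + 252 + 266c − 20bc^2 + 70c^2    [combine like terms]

Applying distributive law to the line above:

126b^2 + 70b^2c + 112b^3 − 513b − 285bc − 456b^2 + 252 + 140c + 224b − 36bc − 20bc^2 − 32b^2c + 126c + 70c^2 + 112bc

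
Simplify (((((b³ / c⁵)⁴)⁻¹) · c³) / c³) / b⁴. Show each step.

b⁻¹⁶c²⁰

(((((b³ / c⁵)⁴)⁻¹) · c³) / c³) / b⁴
= ((((b³ / c⁵)⁻⁴) · c³) / c³) / b⁴    [power of a power]
= (((((b³)⁻⁴) / ((c⁵)⁻⁴)) · c³) / c³) / b⁴    [power of a quotient]
= (((b⁻¹² / ((c⁵)⁻⁴)) · c³) / c³) / b⁴    [power of a power]
= (((b⁻¹² / c⁻²⁰) · c³) / c³) / b⁴    [power of a power]
= b⁻¹⁶c²⁰    [quotient of powers; product of powers]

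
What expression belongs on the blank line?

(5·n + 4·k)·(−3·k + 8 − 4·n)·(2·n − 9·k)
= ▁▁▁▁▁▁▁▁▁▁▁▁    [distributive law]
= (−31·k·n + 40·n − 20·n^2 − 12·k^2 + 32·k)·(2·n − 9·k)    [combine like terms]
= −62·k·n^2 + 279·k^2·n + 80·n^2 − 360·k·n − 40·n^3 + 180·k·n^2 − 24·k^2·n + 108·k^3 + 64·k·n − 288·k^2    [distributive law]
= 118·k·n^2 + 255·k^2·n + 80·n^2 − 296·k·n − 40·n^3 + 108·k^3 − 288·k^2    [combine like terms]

After distributive law, the bracketed line is:

(−15·k·n + 40·n − 20·n^2 − 12·k^2 + 32·k − 16·k·n)·(2·n − 9·k)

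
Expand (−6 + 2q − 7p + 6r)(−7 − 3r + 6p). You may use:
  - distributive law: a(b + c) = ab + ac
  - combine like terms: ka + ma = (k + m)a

(−6 + 2q − 7p + 6r)(−7 − 3r + 6p)
= 42 + 18r − 36p − 14q − 6qr + 12pq + 49p + 21pr − 42p^2 − 42r − 18r^2 + 36pr    [distributive law]
= 42 − 24r + 13p − 14q − 6qr + 12pq + 57pr − 42p^2 − 18r^2    [combine like terms]

42 − 24r + 13p − 14q − 6qr + 12pq + 57pr − 42p^2 − 18r^2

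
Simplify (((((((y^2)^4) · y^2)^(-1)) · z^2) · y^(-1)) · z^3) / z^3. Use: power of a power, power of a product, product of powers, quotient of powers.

(((((((y^2)^4) · y^2)^(-1)) · z^2) · y^(-1)) · z^3) / z^3
= (((((((y^2)^4)^(-1)) · ((y^2)^(-1))) · z^2) · y^(-1)) · z^3) / z^3    [power of a product]
= ((((((y^2)^(-4)) · ((y^2)^(-1))) · z^2) · y^(-1)) · z^3) / z^3    [power of a power]
= ((((y^(-8) · ((y^2)^(-1))) · z^2) · y^(-1)) · z^3) / z^3    [power of a power]
= ((((y^(-8) · y^(-2)) · z^2) · y^(-1)) · z^3) / z^3    [power of a power]
= (((y^(-10) · z^2) · y^(-1)) · z^3) / z^3    [product of powers]
= y^(-11)z^2    [quotient of powers; product of powers]

y^(-11)z^2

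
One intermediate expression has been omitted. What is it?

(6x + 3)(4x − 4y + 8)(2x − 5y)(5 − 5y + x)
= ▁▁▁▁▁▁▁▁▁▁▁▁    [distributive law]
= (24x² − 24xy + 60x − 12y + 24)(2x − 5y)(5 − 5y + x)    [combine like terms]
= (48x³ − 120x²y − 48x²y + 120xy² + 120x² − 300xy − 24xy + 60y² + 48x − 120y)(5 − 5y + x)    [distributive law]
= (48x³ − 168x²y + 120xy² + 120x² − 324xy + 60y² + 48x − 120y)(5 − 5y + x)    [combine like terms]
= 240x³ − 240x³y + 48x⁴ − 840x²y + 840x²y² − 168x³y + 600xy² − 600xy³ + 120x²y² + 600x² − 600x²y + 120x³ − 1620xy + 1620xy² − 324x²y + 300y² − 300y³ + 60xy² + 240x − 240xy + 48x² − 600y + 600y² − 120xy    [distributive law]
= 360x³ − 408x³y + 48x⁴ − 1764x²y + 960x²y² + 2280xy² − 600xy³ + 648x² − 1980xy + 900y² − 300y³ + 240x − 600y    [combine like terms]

Applying distributive law to the line above:

(24x² − 24xy + 48x + 12x − 12y + 24)(2x − 5y)(5 − 5y + x)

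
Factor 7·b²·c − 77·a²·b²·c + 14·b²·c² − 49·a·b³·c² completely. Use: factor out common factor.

7·b²·c − 77·a²·b²·c + 14·b²·c² − 49·a·b³·c²
= 7(b²·c − 11·a²·b²·c + 2·b²·c² − 7·a·b³·c²)    [factor out 7]
= 7·b²·c(1 − 11·a² + 2·c − 7·a·b·c)    [factor out b²·c]

7·b²·c(1 − 11·a² + 2·c − 7·a·b·c)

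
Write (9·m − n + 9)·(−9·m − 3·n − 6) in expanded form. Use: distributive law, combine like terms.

−81·m² − 18·m·n − 135·m + 3·n² − 21·n − 54

(9·m − n + 9)·(−9·m − 3·n − 6)
= −81·m² − 27·m·n − 54·m + 9·m·n + 3·n² + 6·n − 81·m − 27·n − 54    [distributive law]
= −81·m² − 18·m·n − 135·m + 3·n² − 21·n − 54    [combine like terms]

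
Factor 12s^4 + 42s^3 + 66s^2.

6s^2(2s^2 + 7s + 11)

12s^4 + 42s^3 + 66s^2
= 6(2s^4 + 7s^3 + 11s^2)    [factor out 6]
= 6s^2(2s^2 + 7s + 11)    [factor out s^2]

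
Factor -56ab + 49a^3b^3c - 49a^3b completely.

7ab(-8 + 7a^2b^2c - 7a^2)

-56ab + 49a^3b^3c - 49a^3b
= 7(-8ab + 7a^3b^3c - 7a^3b)    [factor out 7]
= 7ab(-8 + 7a^2b^2c - 7a^2)    [factor out ab]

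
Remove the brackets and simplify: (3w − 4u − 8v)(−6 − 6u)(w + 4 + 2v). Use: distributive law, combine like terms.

−18w^2 − 72w + 12vw − 18uw^2 − 48uw + 12uvw + 96u + 240uv + 24u^2w + 96u^2 + 48u^2v + 192v + 96v^2 + 96uv^2

(3w − 4u − 8v)(−6 − 6u)(w + 4 + 2v)
= (−18w − 18uw + 24u + 24u^2 + 48v + 48uv)(w + 4 + 2v)    [distributive law]
= −18w^2 − 72w − 36vw − 18uw^2 − 72uw − 36uvw + 24uw + 96u + 48uv + 24u^2w + 96u^2 + 48u^2v + 48vw + 192v + 96v^2 + 48uvw + 192uv + 96uv^2    [distributive law]
= −18w^2 − 72w + 12vw − 18uw^2 − 48uw + 12uvw + 96u + 240uv + 24u^2w + 96u^2 + 48u^2v + 192v + 96v^2 + 96uv^2    [combine like terms]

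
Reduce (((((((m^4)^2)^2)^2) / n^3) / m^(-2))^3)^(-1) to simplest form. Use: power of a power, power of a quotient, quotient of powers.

(((((((m^4)^2)^2)^2) / n^3) / m^(-2))^3)^(-1)
= ((((((m^4)^2)^2)^2) / n^3) / m^(-2))^(-3)    [power of a power]
= ((((((m^4)^2)^2)^2) / n^3)^(-3)) / ((m^(-2))^(-3))    [power of a quotient]
= ((((((m^4)^2)^2)^2)^(-3)) / ((n^3)^(-3))) / ((m^(-2))^(-3))    [power of a quotient]
= (((((m^4)^2)^2)^(-6)) / ((n^3)^(-3))) / ((m^(-2))^(-3))    [power of a power]
= ((((m^4)^2)^(-12)) / ((n^3)^(-3))) / ((m^(-2))^(-3))    [power of a power]
= (((m^4)^(-24)) / ((n^3)^(-3))) / ((m^(-2))^(-3))    [power of a power]
= (m^(-96) / ((n^3)^(-3))) / ((m^(-2))^(-3))    [power of a power]
= (m^(-96) / n^(-9)) / ((m^(-2))^(-3))    [power of a power]
= (m^(-96) / n^(-9)) / m^6    [power of a power]
= m^(-102)n^9    [quotient of powers]

m^(-102)n^9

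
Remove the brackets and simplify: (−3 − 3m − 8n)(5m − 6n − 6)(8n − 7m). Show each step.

(−3 − 3m − 8n)(5m − 6n − 6)(8n − 7m)
= (−15m + 18n + 18 − 15m^2 + 18mn + 18m − 40mn + 48n^2 + 48n)(8n − 7m)    [distributive law]
= (3m + 66n + 18 − 15m^2 − 22mn + 48n^2)(8n − 7m)    [combine like terms]
= 24mn − 21m^2 + 528n^2 − 462mn + 144n − 126m − 120m^2n + 105m^3 − 176mn^2 + 154m^2n + 384n^3 − 336mn^2    [distributive law]
= −438mn − 21m^2 + 528n^2 + 144n − 126m + 34m^2n + 105m^3 − 512mn^2 + 384n^3    [combine like terms]

−438mn − 21m^2 + 528n^2 + 144n − 126m + 34m^2n + 105m^3 − 512mn^2 + 384n^3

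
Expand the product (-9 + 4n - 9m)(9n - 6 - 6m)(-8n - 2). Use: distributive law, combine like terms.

768n^2 - 222n - 108 - 654mn - 216m - 288n^3 + 840mn^2 - 432m^2n - 108m^2

(-9 + 4n - 9m)(9n - 6 - 6m)(-8n - 2)
= (-81n + 54 + 54m + 36n^2 - 24n - 24mn - 81mn + 54m + 54m^2)(-8n - 2)    [distributive law]
= (-105n + 54 + 108m + 36n^2 - 105mn + 54m^2)(-8n - 2)    [combine like terms]
= 840n^2 + 210n - 432n - 108 - 864mn - 216m - 288n^3 - 72n^2 + 840mn^2 + 210mn - 432m^2n - 108m^2    [distributive law]
= 768n^2 - 222n - 108 - 654mn - 216m - 288n^3 + 840mn^2 - 432m^2n - 108m^2    [combine like terms]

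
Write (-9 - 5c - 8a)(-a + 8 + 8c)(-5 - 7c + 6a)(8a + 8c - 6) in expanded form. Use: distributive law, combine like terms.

964a^2 + 7208ac + 3822a - 436a^2c + 6898ac^2 - 3248a^3 - 3504c - 2160 + 2608c^2 + 6192c^3 - 1896a^2c^2 + 3624ac^3 - 2896a^3c + 2240c^4 + 384a^4

(-9 - 5c - 8a)(-a + 8 + 8c)(-5 - 7c + 6a)(8a + 8c - 6)
= (9a - 72 - 72c + 5ac - 40c - 40c^2 + 8a^2 - 64a - 64ac)(-5 - 7c + 6a)(8a + 8c - 6)    [distributive law]
= (-55a - 72 - 112c - 59ac - 40c^2 + 8a^2)(-5 - 7c + 6a)(8a + 8c - 6)    [combine like terms]
= (275a + 385ac - 330a^2 + 360 + 504c - 432a + 560c + 784c^2 - 672ac + 295ac + 413ac^2 - 354a^2c + 200c^2 + 280c^3 - 240ac^2 - 40a^2 - 56a^2c + 48a^3)(8a + 8c - 6)    [distributive law]
= (-157a + 8ac - 370a^2 + 360 + 1064c + 984c^2 + 173ac^2 - 410a^2c + 280c^3 + 48a^3)(8a + 8c - 6)    [combine like terms]
= -1256a^2 - 1256ac + 942a + 64a^2c + 64ac^2 - 48ac - 2960a^3 - 2960a^2c + 2220a^2 + 2880a + 2880c - 2160 + 8512ac + 8512c^2 - 6384c + 7872ac^2 + 7872c^3 - 5904c^2 + 1384a^2c^2 + 1384ac^3 - 1038ac^2 - 3280a^3c - 3280a^2c^2 + 2460a^2c + 2240ac^3 + 2240c^4 - 1680c^3 + 384a^4 + 384a^3c - 288a^3    [distributive law]
= 964a^2 + 7208ac + 3822a - 436a^2c + 6898ac^2 - 3248a^3 - 3504c - 2160 + 2608c^2 + 6192c^3 - 1896a^2c^2 + 3624ac^3 - 2896a^3c + 2240c^4 + 384a^4    [combine like terms]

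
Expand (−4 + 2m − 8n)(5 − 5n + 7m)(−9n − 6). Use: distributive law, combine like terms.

300n + 120 − 60n² + 558mn + 108m + 594mn² − 126m²n − 84m² − 360n³

(−4 + 2m − 8n)(5 − 5n + 7m)(−9n − 6)
= (−20 + 20n − 28m + 10m − 10mn + 14m² − 40n + 40n² − 56mn)(−9n − 6)    [distributive law]
= (−20 − 20n − 18m − 66mn + 14m² + 40n²)(−9n − 6)    [combine like terms]
= 180n + 120 + 180n² + 120n + 162mn + 108m + 594mn² + 396mn − 126m²n − 84m² − 360n³ − 240n²    [distributive law]
= 300n + 120 − 60n² + 558mn + 108m + 594mn² − 126m²n − 84m² − 360n³    [combine like terms]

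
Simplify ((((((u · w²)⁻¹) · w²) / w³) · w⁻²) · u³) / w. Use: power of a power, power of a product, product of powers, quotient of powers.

((((((u · w²)⁻¹) · w²) / w³) · w⁻²) · u³) / w
= ((((((u⁻¹) · ((w²)⁻¹)) · w²) / w³) · w⁻²) · u³) / w    [power of a product]
= (((((u⁻¹ · w⁻²) · w²) / w³) · w⁻²) · u³) / w    [power of a power]
= u²w⁻⁶    [quotient of powers; product of powers]

u²w⁻⁶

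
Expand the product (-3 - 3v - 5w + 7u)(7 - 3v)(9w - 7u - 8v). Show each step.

-189w + 147u + 168v + 172vw - 308uv + 96v² - 39v²w + 105uv² - 72v³ - 315w² + 686uw + 135vw² - 294uvw - 343u² + 147u²v

(-3 - 3v - 5w + 7u)(7 - 3v)(9w - 7u - 8v)
= (-21 + 9v - 21v + 9v² - 35w + 15vw + 49u - 21uv)(9w - 7u - 8v)    [distributive law]
= (-21 - 12v + 9v² - 35w + 15vw + 49u - 21uv)(9w - 7u - 8v)    [combine like terms]
= -189w + 147u + 168v - 108vw + 84uv + 96v² + 81v²w - 63uv² - 72v³ - 315w² + 245uw + 280vw + 135vw² - 105uvw - 120v²w + 441uw - 343u² - 392uv - 189uvw + 147u²v + 168uv²    [distributive law]
= -189w + 147u + 168v + 172vw - 308uv + 96v² - 39v²w + 105uv² - 72v³ - 315w² + 686uw + 135vw² - 294uvw - 343u² + 147u²v    [combine like terms]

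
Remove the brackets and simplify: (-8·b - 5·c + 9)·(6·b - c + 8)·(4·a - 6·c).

-192·a·b² + 288·b²·c - 88·a·b·c + 132·b·c² - 40·a·b + 60·b·c + 20·a·c² - 30·c³ - 196·a·c + 294·c² + 288·a - 432·c

(-8·b - 5·c + 9)·(6·b - c + 8)·(4·a - 6·c)
= (-48·b² + 8·b·c - 64·b - 30·b·c + 5·c² - 40·c + 54·b - 9·c + 72)·(4·a - 6·c)    [distributive law]
= (-48·b² - 22·b·c - 10·b + 5·c² - 49·c + 72)·(4·a - 6·c)    [combine like terms]
= -192·a·b² + 288·b²·c - 88·a·b·c + 132·b·c² - 40·a·b + 60·b·c + 20·a·c² - 30·c³ - 196·a·c + 294·c² + 288·a - 432·c    [distributive law]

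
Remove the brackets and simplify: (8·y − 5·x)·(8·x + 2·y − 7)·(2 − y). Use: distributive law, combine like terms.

73·x·y − 54·x·y^2 + 88·y^2 − 16·y^3 − 112·y − 80·x^2 + 40·x^2·y + 70·x

(8·y − 5·x)·(8·x + 2·y − 7)·(2 − y)
= (64·x·y + 16·y^2 − 56·y − 40·x^2 − 10·x·y + 35·x)·(2 − y)    [distributive law]
= (54·x·y + 16·y^2 − 56·y − 40·x^2 + 35·x)·(2 − y)    [combine like terms]
= 108·x·y − 54·x·y^2 + 32·y^2 − 16·y^3 − 112·y + 56·y^2 − 80·x^2 + 40·x^2·y + 70·x − 35·x·y    [distributive law]
= 73·x·y − 54·x·y^2 + 88·y^2 − 16·y^3 − 112·y − 80·x^2 + 40·x^2·y + 70·x    [combine like terms]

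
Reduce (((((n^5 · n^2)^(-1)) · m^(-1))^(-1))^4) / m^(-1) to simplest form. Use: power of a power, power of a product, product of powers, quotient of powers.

(((((n^5 · n^2)^(-1)) · m^(-1))^(-1))^4) / m^(-1)
= ((((n^5 · n^2)^(-1)) · m^(-1))^(-4)) / m^(-1)    [power of a power]
= ((((n^5 · n^2)^(-1))^(-4)) · ((m^(-1))^(-4))) / m^(-1)    [power of a product]
= (((n^5 · n^2)^4) · ((m^(-1))^(-4))) / m^(-1)    [power of a power]
= ((((n^5)^4) · ((n^2)^4)) · ((m^(-1))^(-4))) / m^(-1)    [power of a product]
= ((n^20 · ((n^2)^4)) · ((m^(-1))^(-4))) / m^(-1)    [power of a power]
= ((n^20 · n^8) · ((m^(-1))^(-4))) / m^(-1)    [power of a power]
= (n^28 · ((m^(-1))^(-4))) / m^(-1)    [product of powers]
= (n^28 · m^4) / m^(-1)    [power of a power]
= m^5n^28    [quotient of powers]

m^5n^28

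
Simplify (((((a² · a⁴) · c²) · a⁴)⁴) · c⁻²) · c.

(((((a² · a⁴) · c²) · a⁴)⁴) · c⁻²) · c
= (((((a² · a⁴) · c²)⁴) · ((a⁴)⁴)) · c⁻²) · c    [power of a product]
= (((((a² · a⁴)⁴) · ((c²)⁴)) · ((a⁴)⁴)) · c⁻²) · c    [power of a product]
= ((((((a²)⁴) · ((a⁴)⁴)) · ((c²)⁴)) · ((a⁴)⁴)) · c⁻²) · c    [power of a product]
= ((((a⁸ · ((a⁴)⁴)) · ((c²)⁴)) · ((a⁴)⁴)) · c⁻²) · c    [power of a power]
= ((((a⁸ · a¹⁶) · ((c²)⁴)) · ((a⁴)⁴)) · c⁻²) · c    [power of a power]
= (((a²⁴ · ((c²)⁴)) · ((a⁴)⁴)) · c⁻²) · c    [product of powers]
= (((a²⁴ · c⁸) · ((a⁴)⁴)) · c⁻²) · c    [power of a power]
= (((a²⁴ · c⁸) · a¹⁶) · c⁻²) · c    [power of a power]
= a⁴⁰c⁷    [product of powers]

a⁴⁰c⁷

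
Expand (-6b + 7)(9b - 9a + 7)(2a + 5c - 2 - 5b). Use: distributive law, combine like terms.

-378ab^2 - 270b^2c + 3b^2 + 270b^3 + 108a^2b + 270abc + 249ab + 105bc - 287b - 126a^2 - 315ac + 224a + 245c - 98

(-6b + 7)(9b - 9a + 7)(2a + 5c - 2 - 5b)
= (-54b^2 + 54ab - 42b + 63b - 63a + 49)(2a + 5c - 2 - 5b)    [distributive law]
= (-54b^2 + 54ab + 21b - 63a + 49)(2a + 5c - 2 - 5b)    [combine like terms]
= -108ab^2 - 270b^2c + 108b^2 + 270b^3 + 108a^2b + 270abc - 108ab - 270ab^2 + 42ab + 105bc - 42b - 105b^2 - 126a^2 - 315ac + 126a + 315ab + 98a + 245c - 98 - 245b    [distributive law]
= -378ab^2 - 270b^2c + 3b^2 + 270b^3 + 108a^2b + 270abc + 249ab + 105bc - 287b - 126a^2 - 315ac + 224a + 245c - 98    [combine like terms]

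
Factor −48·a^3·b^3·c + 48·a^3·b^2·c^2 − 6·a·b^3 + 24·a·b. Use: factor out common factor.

−48·a^3·b^3·c + 48·a^3·b^2·c^2 − 6·a·b^3 + 24·a·b
= 6(−8·a^3·b^3·c + 8·a^3·b^2·c^2 − a·b^3 + 4·a·b)    [factor out 6]
= 6·a·b(−8·a^2·b^2·c + 8·a^2·b·c^2 − b^2 + 4)    [factor out a·b]

6·a·b(−8·a^2·b^2·c + 8·a^2·b·c^2 − b^2 + 4)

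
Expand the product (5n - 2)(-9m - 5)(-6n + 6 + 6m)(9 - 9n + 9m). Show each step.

(5n - 2)(-9m - 5)(-6n + 6 + 6m)(9 - 9n + 9m)
= (-45mn - 25n + 18m + 10)(-6n + 6 + 6m)(9 - 9n + 9m)    [distributive law]
= (270mn² - 270mn - 270m²n + 150n² - 150n - 150mn - 108mn + 108m + 108m² - 60n + 60 + 60m)(9 - 9n + 9m)    [distributive law]
= (270mn² - 528mn - 270m²n + 150n² - 210n + 168m + 108m² + 60)(9 - 9n + 9m)    [combine like terms]
= 2430mn² - 2430mn³ + 2430m²n² - 4752mn + 4752mn² - 4752m²n - 2430m²n + 2430m²n² - 2430m³n + 1350n² - 1350n³ + 1350mn² - 1890n + 1890n² - 1890mn + 1512m - 1512mn + 1512m² + 972m² - 972m²n + 972m³ + 540 - 540n + 540m    [distributive law]
= 8532mn² - 2430mn³ + 4860m²n² - 8154mn - 8154m²n - 2430m³n + 3240n² - 1350n³ - 2430n + 2052m + 2484m² + 972m³ + 540    [combine like terms]

8532mn² - 2430mn³ + 4860m²n² - 8154mn - 8154m²n - 2430m³n + 3240n² - 1350n³ - 2430n + 2052m + 2484m² + 972m³ + 540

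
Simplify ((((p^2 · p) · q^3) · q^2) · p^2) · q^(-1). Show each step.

((((p^2 · p) · q^3) · q^2) · p^2) · q^(-1)
= (((p^3 · q^3) · q^2) · p^2) · q^(-1)    [product of powers]
= p^5q^4    [product of powers]

p^5q^4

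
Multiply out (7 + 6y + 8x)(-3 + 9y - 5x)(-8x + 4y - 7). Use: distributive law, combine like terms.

(7 + 6y + 8x)(-3 + 9y - 5x)(-8x + 4y - 7)
= (-21 + 63y - 35x - 18y + 54y² - 30xy - 24x + 72xy - 40x²)(-8x + 4y - 7)    [distributive law]
= (-21 + 45y - 59x + 54y² + 42xy - 40x²)(-8x + 4y - 7)    [combine like terms]
= 168x - 84y + 147 - 360xy + 180y² - 315y + 472x² - 236xy + 413x - 432xy² + 216y³ - 378y² - 336x²y + 168xy² - 294xy + 320x³ - 160x²y + 280x²    [distributive law]
= 581x - 399y + 147 - 890xy - 198y² + 752x² - 264xy² + 216y³ - 496x²y + 320x³    [combine like terms]

581x - 399y + 147 - 890xy - 198y² + 752x² - 264xy² + 216y³ - 496x²y + 320x³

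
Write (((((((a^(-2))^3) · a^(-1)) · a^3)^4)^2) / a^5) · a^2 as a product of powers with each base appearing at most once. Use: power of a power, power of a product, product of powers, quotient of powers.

(((((((a^(-2))^3) · a^(-1)) · a^3)^4)^2) / a^5) · a^2
= ((((((a^(-2))^3) · a^(-1)) · a^3)^8) / a^5) · a^2    [power of a power]
= ((((((a^(-2))^3) · a^(-1))^8) · ((a^3)^8)) / a^5) · a^2    [power of a product]
= ((((((a^(-2))^3)^8) · ((a^(-1))^8)) · ((a^3)^8)) / a^5) · a^2    [power of a product]
= (((((a^(-2))^24) · ((a^(-1))^8)) · ((a^3)^8)) / a^5) · a^2    [power of a power]
= (((a^(-48) · ((a^(-1))^8)) · ((a^3)^8)) / a^5) · a^2    [power of a power]
= (((a^(-48) · a^(-8)) · ((a^3)^8)) / a^5) · a^2    [power of a power]
= ((a^(-56) · ((a^3)^8)) / a^5) · a^2    [product of powers]
= ((a^(-56) · a^24) / a^5) · a^2    [power of a power]
= (a^(-32) / a^5) · a^2    [product of powers]
= a^(-37) · a^2    [quotient of powers]
= a^(-35)    [product of powers]

a^(-35)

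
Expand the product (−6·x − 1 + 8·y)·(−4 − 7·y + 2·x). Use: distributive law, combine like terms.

(−6·x − 1 + 8·y)·(−4 − 7·y + 2·x)
= 24·x + 42·x·y − 12·x^2 + 4 + 7·y − 2·x − 32·y − 56·y^2 + 16·x·y    [distributive law]
= 22·x + 58·x·y − 12·x^2 + 4 − 25·y − 56·y^2    [combine like terms]

22·x + 58·x·y − 12·x^2 + 4 − 25·y − 56·y^2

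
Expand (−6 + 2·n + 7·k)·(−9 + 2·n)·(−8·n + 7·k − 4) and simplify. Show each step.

(−6 + 2·n + 7·k)·(−9 + 2·n)·(−8·n + 7·k − 4)
= (54 − 12·n − 18·n + 4·n² − 63·k + 14·k·n)·(−8·n + 7·k − 4)    [distributive law]
= (54 − 30·n + 4·n² − 63·k + 14·k·n)·(−8·n + 7·k − 4)    [combine like terms]
= −432·n + 378·k − 216 + 240·n² − 210·k·n + 120·n − 32·n³ + 28·k·n² − 16·n² + 504·k·n − 441·k² + 252·k − 112·k·n² + 98·k²·n − 56·k·n    [distributive law]
= −312·n + 630·k − 216 + 224·n² + 238·k·n − 32·n³ − 84·k·n² − 441·k² + 98·k²·n    [combine like terms]

−312·n + 630·k − 216 + 224·n² + 238·k·n − 32·n³ − 84·k·n² − 441·k² + 98·k²·n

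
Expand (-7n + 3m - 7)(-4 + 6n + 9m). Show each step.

-14n - 42n² - 45mn - 75m + 27m² + 28

(-7n + 3m - 7)(-4 + 6n + 9m)
= 28n - 42n² - 63mn - 12m + 18mn + 27m² + 28 - 42n - 63m    [distributive law]
= -14n - 42n² - 45mn - 75m + 27m² + 28    [combine like terms]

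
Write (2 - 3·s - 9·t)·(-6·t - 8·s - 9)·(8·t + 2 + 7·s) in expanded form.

660·t² - 6·t + 751·s·t - 104·s + 125·s² - 36 + 1098·s·t² + 822·s²·t + 168·s³ + 432·t³

(2 - 3·s - 9·t)·(-6·t - 8·s - 9)·(8·t + 2 + 7·s)
= (-12·t - 16·s - 18 + 18·s·t + 24·s² + 27·s + 54·t² + 72·s·t + 81·t)·(8·t + 2 + 7·s)    [distributive law]
= (69·t + 11·s - 18 + 90·s·t + 24·s² + 54·t²)·(8·t + 2 + 7·s)    [combine like terms]
= 552·t² + 138·t + 483·s·t + 88·s·t + 22·s + 77·s² - 144·t - 36 - 126·s + 720·s·t² + 180·s·t + 630·s²·t + 192·s²·t + 48·s² + 168·s³ + 432·t³ + 108·t² + 378·s·t²    [distributive law]
= 660·t² - 6·t + 751·s·t - 104·s + 125·s² - 36 + 1098·s·t² + 822·s²·t + 168·s³ + 432·t³    [combine like terms]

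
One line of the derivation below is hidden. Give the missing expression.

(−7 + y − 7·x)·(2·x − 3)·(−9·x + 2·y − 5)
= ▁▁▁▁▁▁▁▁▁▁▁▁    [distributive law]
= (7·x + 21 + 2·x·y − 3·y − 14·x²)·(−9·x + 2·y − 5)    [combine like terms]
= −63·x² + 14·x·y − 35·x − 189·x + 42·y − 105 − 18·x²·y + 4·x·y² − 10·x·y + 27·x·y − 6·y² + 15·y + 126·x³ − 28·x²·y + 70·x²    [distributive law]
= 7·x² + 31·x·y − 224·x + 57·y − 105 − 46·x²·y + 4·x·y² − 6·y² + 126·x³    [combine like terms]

By distributive law:

(−14·x + 21 + 2·x·y − 3·y − 14·x² + 21·x)·(−9·x + 2·y − 5)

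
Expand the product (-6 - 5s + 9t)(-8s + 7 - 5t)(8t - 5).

(-6 - 5s + 9t)(-8s + 7 - 5t)(8t - 5)
= (48s - 42 + 30t + 40s^2 - 35s + 25st - 72st + 63t - 45t^2)(8t - 5)    [distributive law]
= (13s - 42 + 93t + 40s^2 - 47st - 45t^2)(8t - 5)    [combine like terms]
= 104st - 65s - 336t + 210 + 744t^2 - 465t + 320s^2t - 200s^2 - 376st^2 + 235st - 360t^3 + 225t^2    [distributive law]
= 339st - 65s - 801t + 210 + 969t^2 + 320s^2t - 200s^2 - 376st^2 - 360t^3    [combine like terms]

339st - 65s - 801t + 210 + 969t^2 + 320s^2t - 200s^2 - 376st^2 - 360t^3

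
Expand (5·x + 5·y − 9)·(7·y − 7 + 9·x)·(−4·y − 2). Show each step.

(5·x + 5·y − 9)·(7·y − 7 + 9·x)·(−4·y − 2)
= (35·x·y − 35·x + 45·x^2 + 35·y^2 − 35·y + 45·x·y − 63·y + 63 − 81·x)·(−4·y − 2)    [distributive law]
= (80·x·y − 116·x + 45·x^2 + 35·y^2 − 98·y + 63)·(−4·y − 2)    [combine like terms]
= −320·x·y^2 − 160·x·y + 464·x·y + 232·x − 180·x^2·y − 90·x^2 − 140·y^3 − 70·y^2 + 392·y^2 + 196·y − 252·y − 126    [distributive law]
= −320·x·y^2 + 304·x·y + 232·x − 180·x^2·y − 90·x^2 − 140·y^3 + 322·y^2 − 56·y − 126    [combine like terms]

−320·x·y^2 + 304·x·y + 232·x − 180·x^2·y − 90·x^2 − 140·y^3 + 322·y^2 − 56·y − 126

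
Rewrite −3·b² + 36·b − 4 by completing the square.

−3(b − 6)² + 104

−3·b² + 36·b − 4
= −3(b² − 12·b) − 4    [factor out -3 from the b-terms]
= −3(b² − 12·b + 36 − 36) − 4    [add and subtract 36 inside the bracket]
= −3(b − 6)² + 108 − 4    [perfect-square identity]
= −3(b − 6)² + 104    [combine constants]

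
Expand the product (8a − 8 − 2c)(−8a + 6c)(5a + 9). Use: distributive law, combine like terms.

(8a − 8 − 2c)(−8a + 6c)(5a + 9)
= (−64a^2 + 48ac + 64a − 48c + 16ac − 12c^2)(5a + 9)    [distributive law]
= (−64a^2 + 64ac + 64a − 48c − 12c^2)(5a + 9)    [combine like terms]
= −320a^3 − 576a^2 + 320a^2c + 576ac + 320a^2 + 576a − 240ac − 432c − 60ac^2 − 108c^2    [distributive law]
= −320a^3 − 256a^2 + 320a^2c + 336ac + 576a − 432c − 60ac^2 − 108c^2    [combine like terms]

−320a^3 − 256a^2 + 320a^2c + 336ac + 576a − 432c − 60ac^2 − 108c^2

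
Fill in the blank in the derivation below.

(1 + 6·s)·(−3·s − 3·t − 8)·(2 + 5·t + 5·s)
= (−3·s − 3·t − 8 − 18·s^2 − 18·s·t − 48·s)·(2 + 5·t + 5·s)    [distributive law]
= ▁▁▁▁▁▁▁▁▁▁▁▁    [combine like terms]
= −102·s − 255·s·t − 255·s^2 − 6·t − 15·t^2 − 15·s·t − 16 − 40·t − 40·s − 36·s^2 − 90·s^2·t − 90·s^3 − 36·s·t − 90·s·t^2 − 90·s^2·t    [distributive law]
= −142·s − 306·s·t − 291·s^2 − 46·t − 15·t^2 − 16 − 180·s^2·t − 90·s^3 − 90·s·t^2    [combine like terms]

By combine like terms:

(−51·s − 3·t − 8 − 18·s^2 − 18·s·t)·(2 + 5·t + 5·s)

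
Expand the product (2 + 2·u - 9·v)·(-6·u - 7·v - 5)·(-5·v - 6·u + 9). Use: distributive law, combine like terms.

(2 + 2·u - 9·v)·(-6·u - 7·v - 5)·(-5·v - 6·u + 9)
= (-12·u - 14·v - 10 - 12·u^2 - 14·u·v - 10·u + 54·u·v + 63·v^2 + 45·v)·(-5·v - 6·u + 9)    [distributive law]
= (-22·u + 31·v - 10 - 12·u^2 + 40·u·v + 63·v^2)·(-5·v - 6·u + 9)    [combine like terms]
= 110·u·v + 132·u^2 - 198·u - 155·v^2 - 186·u·v + 279·v + 50·v + 60·u - 90 + 60·u^2·v + 72·u^3 - 108·u^2 - 200·u·v^2 - 240·u^2·v + 360·u·v - 315·v^3 - 378·u·v^2 + 567·v^2    [distributive law]
= 284·u·v + 24·u^2 - 138·u + 412·v^2 + 329·v - 90 - 180·u^2·v + 72·u^3 - 578·u·v^2 - 315·v^3    [combine like terms]

284·u·v + 24·u^2 - 138·u + 412·v^2 + 329·v - 90 - 180·u^2·v + 72·u^3 - 578·u·v^2 - 315·v^3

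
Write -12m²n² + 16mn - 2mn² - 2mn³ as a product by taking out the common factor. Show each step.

-12m²n² + 16mn - 2mn² - 2mn³
= 2(-6m²n² + 8mn - mn² - mn³)    [factor out 2]
= 2mn(-6mn + 8 - n - n²)    [factor out mn]

2mn(-6mn + 8 - n - n²)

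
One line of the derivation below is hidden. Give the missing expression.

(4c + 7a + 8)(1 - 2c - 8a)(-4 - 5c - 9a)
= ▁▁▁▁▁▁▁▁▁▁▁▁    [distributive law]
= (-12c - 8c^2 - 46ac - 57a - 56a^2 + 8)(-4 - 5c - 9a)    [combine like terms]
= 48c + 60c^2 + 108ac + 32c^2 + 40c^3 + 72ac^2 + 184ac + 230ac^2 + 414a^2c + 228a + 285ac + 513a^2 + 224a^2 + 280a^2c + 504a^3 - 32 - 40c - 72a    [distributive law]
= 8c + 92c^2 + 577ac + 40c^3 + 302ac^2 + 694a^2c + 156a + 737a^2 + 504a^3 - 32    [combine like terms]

By distributive law:

(4c - 8c^2 - 32ac + 7a - 14ac - 56a^2 + 8 - 16c - 64a)(-4 - 5c - 9a)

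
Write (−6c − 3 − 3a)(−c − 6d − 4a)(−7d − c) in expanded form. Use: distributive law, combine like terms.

−78c^2d − 6c^3 − 252cd^2 − 207acd − 27ac^2 − 39cd − 3c^2 − 126d^2 − 84ad − 12ac − 126ad^2 − 84a^2d − 12a^2c

(−6c − 3 − 3a)(−c − 6d − 4a)(−7d − c)
= (6c^2 + 36cd + 24ac + 3c + 18d + 12a + 3ac + 18ad + 12a^2)(−7d − c)    [distributive law]
= (6c^2 + 36cd + 27ac + 3c + 18d + 12a + 18ad + 12a^2)(−7d − c)    [combine like terms]
= −42c^2d − 6c^3 − 252cd^2 − 36c^2d − 189acd − 27ac^2 − 21cd − 3c^2 − 126d^2 − 18cd − 84ad − 12ac − 126ad^2 − 18acd − 84a^2d − 12a^2c    [distributive law]
= −78c^2d − 6c^3 − 252cd^2 − 207acd − 27ac^2 − 39cd − 3c^2 − 126d^2 − 84ad − 12ac − 126ad^2 − 84a^2d − 12a^2c    [combine like terms]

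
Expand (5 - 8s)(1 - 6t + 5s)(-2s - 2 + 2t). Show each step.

-44s - 10 + 70t - 2st - 60t^2 + 46s^2 - 176s^2t + 96st^2 + 80s^3

(5 - 8s)(1 - 6t + 5s)(-2s - 2 + 2t)
= (5 - 30t + 25s - 8s + 48st - 40s^2)(-2s - 2 + 2t)    [distributive law]
= (5 - 30t + 17s + 48st - 40s^2)(-2s - 2 + 2t)    [combine like terms]
= -10s - 10 + 10t + 60st + 60t - 60t^2 - 34s^2 - 34s + 34st - 96s^2t - 96st + 96st^2 + 80s^3 + 80s^2 - 80s^2t    [distributive law]
= -44s - 10 + 70t - 2st - 60t^2 + 46s^2 - 176s^2t + 96st^2 + 80s^3    [combine like terms]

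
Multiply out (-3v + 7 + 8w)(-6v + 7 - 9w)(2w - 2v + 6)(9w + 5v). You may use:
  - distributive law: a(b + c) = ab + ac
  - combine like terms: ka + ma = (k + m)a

(-3v + 7 + 8w)(-6v + 7 - 9w)(2w - 2v + 6)(9w + 5v)
= (18v² - 21v + 27vw - 42v + 49 - 63w - 48vw + 56w - 72w²)(2w - 2v + 6)(9w + 5v)    [distributive law]
= (18v² - 63v - 21vw + 49 - 7w - 72w²)(2w - 2v + 6)(9w + 5v)    [combine like terms]
= (36v²w - 36v³ + 108v² - 126vw + 126v² - 378v - 42vw² + 42v²w - 126vw + 98w - 98v + 294 - 14w² + 14vw - 42w - 144w³ + 144vw² - 432w²)(9w + 5v)    [distributive law]
= (78v²w - 36v³ + 234v² - 238vw - 476v + 102vw² + 56w + 294 - 446w² - 144w³)(9w + 5v)    [combine like terms]
= 702v²w² + 390v³w - 324v³w - 180v⁴ + 2106v²w + 1170v³ - 2142vw² - 1190v²w - 4284vw - 2380v² + 918vw³ + 510v²w² + 504w² + 280vw + 2646w + 1470v - 4014w³ - 2230vw² - 1296w⁴ - 720vw³    [distributive law]
= 1212v²w² + 66v³w - 180v⁴ + 916v²w + 1170v³ - 4372vw² - 4004vw - 2380v² + 198vw³ + 504w² + 2646w + 1470v - 4014w³ - 1296w⁴    [combine like terms]

1212v²w² + 66v³w - 180v⁴ + 916v²w + 1170v³ - 4372vw² - 4004vw - 2380v² + 198vw³ + 504w² + 2646w + 1470v - 4014w³ - 1296w⁴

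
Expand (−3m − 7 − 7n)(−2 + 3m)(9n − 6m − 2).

(−3m − 7 − 7n)(−2 + 3m)(9n − 6m − 2)
= (6m − 9m^2 + 14 − 21m + 14n − 21mn)(9n − 6m − 2)    [distributive law]
= (−15m − 9m^2 + 14 + 14n − 21mn)(9n − 6m − 2)    [combine like terms]
= −135mn + 90m^2 + 30m − 81m^2n + 54m^3 + 18m^2 + 126n − 84m − 28 + 126n^2 − 84mn − 28n − 189mn^2 + 126m^2n + 42mn    [distributive law]
= −177mn + 108m^2 − 54m + 45m^2n + 54m^3 + 98n − 28 + 126n^2 − 189mn^2    [combine like terms]

−177mn + 108m^2 − 54m + 45m^2n + 54m^3 + 98n − 28 + 126n^2 − 189mn^2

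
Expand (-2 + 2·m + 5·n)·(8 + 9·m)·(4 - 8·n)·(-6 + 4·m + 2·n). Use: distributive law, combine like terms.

384 - 208·m - 1856·n - 40·m·n + 2496·n² - 464·m² + 1792·m²·n + 1272·m·n² + 288·m³ - 576·m³·n - 1728·m²·n² - 640·n³ - 720·m·n³

(-2 + 2·m + 5·n)·(8 + 9·m)·(4 - 8·n)·(-6 + 4·m + 2·n)
= (-16 - 18·m + 16·m + 18·m² + 40·n + 45·m·n)·(4 - 8·n)·(-6 + 4·m + 2·n)    [distributive law]
= (-16 - 2·m + 18·m² + 40·n + 45·m·n)·(4 - 8·n)·(-6 + 4·m + 2·n)    [combine like terms]
= (-64 + 128·n - 8·m + 16·m·n + 72·m² - 144·m²·n + 160·n - 320·n² + 180·m·n - 360·m·n²)·(-6 + 4·m + 2·n)    [distributive law]
= (-64 + 288·n - 8·m + 196·m·n + 72·m² - 144·m²·n - 320·n² - 360·m·n²)·(-6 + 4·m + 2·n)    [combine like terms]
= 384 - 256·m - 128·n - 1728·n + 1152·m·n + 576·n² + 48·m - 32·m² - 16·m·n - 1176·m·n + 784·m²·n + 392·m·n² - 432·m² + 288·m³ + 144·m²·n + 864·m²·n - 576·m³·n - 288·m²·n² + 1920·n² - 1280·m·n² - 640·n³ + 2160·m·n² - 1440·m²·n² - 720·m·n³    [distributive law]
= 384 - 208·m - 1856·n - 40·m·n + 2496·n² - 464·m² + 1792·m²·n + 1272·m·n² + 288·m³ - 576·m³·n - 1728·m²·n² - 640·n³ - 720·m·n³    [combine like terms]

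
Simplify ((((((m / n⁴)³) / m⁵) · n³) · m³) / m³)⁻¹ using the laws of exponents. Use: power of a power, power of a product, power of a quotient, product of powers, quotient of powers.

m²n⁹

((((((m / n⁴)³) / m⁵) · n³) · m³) / m³)⁻¹
= ((((((m / n⁴)³) / m⁵) · n³) · m³)⁻¹) / ((m³)⁻¹)    [power of a quotient]
= ((((((m / n⁴)³) / m⁵) · n³)⁻¹) · ((m³)⁻¹)) / ((m³)⁻¹)    [power of a product]
= ((((((m / n⁴)³) / m⁵)⁻¹) · ((n³)⁻¹)) · ((m³)⁻¹)) / ((m³)⁻¹)    [power of a product]
= ((((((m / n⁴)³)⁻¹) / ((m⁵)⁻¹)) · ((n³)⁻¹)) · ((m³)⁻¹)) / ((m³)⁻¹)    [power of a quotient]
= (((((m / n⁴)⁻³) / ((m⁵)⁻¹)) · ((n³)⁻¹)) · ((m³)⁻¹)) / ((m³)⁻¹)    [power of a power]
= (((((m⁻³) / ((n⁴)⁻³)) / ((m⁵)⁻¹)) · ((n³)⁻¹)) · ((m³)⁻¹)) / ((m³)⁻¹)    [power of a quotient]
= ((((m⁻³ / n⁻¹²) / ((m⁵)⁻¹)) · ((n³)⁻¹)) · ((m³)⁻¹)) / ((m³)⁻¹)    [power of a power]
= ((((m⁻³ / n⁻¹²) / m⁻⁵) · ((n³)⁻¹)) · ((m³)⁻¹)) / ((m³)⁻¹)    [power of a power]
= ((((m⁻³ / n⁻¹²) / m⁻⁵) · n⁻³) · ((m³)⁻¹)) / ((m³)⁻¹)    [power of a power]
= ((((m⁻³ / n⁻¹²) / m⁻⁵) · n⁻³) · m⁻³) / ((m³)⁻¹)    [power of a power]
= ((((m⁻³ / n⁻¹²) / m⁻⁵) · n⁻³) · m⁻³) / m⁻³    [power of a power]
= m²n⁹    [quotient of powers; product of powers]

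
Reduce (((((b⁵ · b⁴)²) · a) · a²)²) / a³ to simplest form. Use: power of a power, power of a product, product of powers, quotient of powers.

(((((b⁵ · b⁴)²) · a) · a²)²) / a³
= (((((b⁵ · b⁴)²) · a)²) · ((a²)²)) / a³    [power of a product]
= (((((b⁵ · b⁴)²)²) · (a²)) · ((a²)²)) / a³    [power of a product]
= ((((b⁵ · b⁴)⁴) · (a²)) · ((a²)²)) / a³    [power of a power]
= (((((b⁵)⁴) · ((b⁴)⁴)) · (a²)) · ((a²)²)) / a³    [power of a product]
= (((b²⁰ · ((b⁴)⁴)) · (a²)) · ((a²)²)) / a³    [power of a power]
= (((b²⁰ · b¹⁶) · (a²)) · ((a²)²)) / a³    [power of a power]
= ((b³⁶ · (a²)) · ((a²)²)) / a³    [product of powers]
= ((b³⁶ · a²) · a⁴) / a³    [power of a power]
= a³b³⁶    [quotient of powers; product of powers]

a³b³⁶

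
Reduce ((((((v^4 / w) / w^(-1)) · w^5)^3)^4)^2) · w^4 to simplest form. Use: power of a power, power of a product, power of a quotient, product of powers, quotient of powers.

v^96w^124

((((((v^4 / w) / w^(-1)) · w^5)^3)^4)^2) · w^4
= (((((v^4 / w) / w^(-1)) · w^5)^3)^8) · w^4    [power of a power]
= ((((v^4 / w) / w^(-1)) · w^5)^24) · w^4    [power of a power]
= ((((v^4 / w) / w^(-1))^24) · ((w^5)^24)) · w^4    [power of a product]
= ((((v^4 / w)^24) / ((w^(-1))^24)) · ((w^5)^24)) · w^4    [power of a quotient]
= (((((v^4)^24) / (w^24)) / ((w^(-1))^24)) · ((w^5)^24)) · w^4    [power of a quotient]
= (((v^96 / (w^24)) / ((w^(-1))^24)) · ((w^5)^24)) · w^4    [power of a power]
= (((v^96 / w^24) / w^(-24)) · ((w^5)^24)) · w^4    [power of a power]
= (((v^96 / w^24) / w^(-24)) · w^120) · w^4    [power of a power]
= v^96w^124    [quotient of powers; product of powers]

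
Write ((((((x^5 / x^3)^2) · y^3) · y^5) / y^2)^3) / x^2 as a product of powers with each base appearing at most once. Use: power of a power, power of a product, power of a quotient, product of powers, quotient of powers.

x^10·y^18

((((((x^5 / x^3)^2) · y^3) · y^5) / y^2)^3) / x^2
= ((((((x^5 / x^3)^2) · y^3) · y^5)^3) / ((y^2)^3)) / x^2    [power of a quotient]
= ((((((x^5 / x^3)^2) · y^3)^3) · ((y^5)^3)) / ((y^2)^3)) / x^2    [power of a product]
= ((((((x^5 / x^3)^2)^3) · ((y^3)^3)) · ((y^5)^3)) / ((y^2)^3)) / x^2    [power of a product]
= (((((x^5 / x^3)^6) · ((y^3)^3)) · ((y^5)^3)) / ((y^2)^3)) / x^2    [power of a power]
= ((((((x^5)^6) / ((x^3)^6)) · ((y^3)^3)) · ((y^5)^3)) / ((y^2)^3)) / x^2    [power of a quotient]
= ((((x^30 / ((x^3)^6)) · ((y^3)^3)) · ((y^5)^3)) / ((y^2)^3)) / x^2    [power of a power]
= ((((x^30 / x^18) · ((y^3)^3)) · ((y^5)^3)) / ((y^2)^3)) / x^2    [power of a power]
= (((x^12 · ((y^3)^3)) · ((y^5)^3)) / ((y^2)^3)) / x^2    [quotient of powers]
= (((x^12 · y^9) · ((y^5)^3)) / ((y^2)^3)) / x^2    [power of a power]
= (((x^12 · y^9) · y^15) / ((y^2)^3)) / x^2    [power of a power]
= (((x^12 · y^9) · y^15) / y^6) / x^2    [power of a power]
= x^10·y^18    [quotient of powers; product of powers]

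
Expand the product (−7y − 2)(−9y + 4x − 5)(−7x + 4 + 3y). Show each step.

(−7y − 2)(−9y + 4x − 5)(−7x + 4 + 3y)
= (63y^2 − 28xy + 35y + 18y − 8x + 10)(−7x + 4 + 3y)    [distributive law]
= (63y^2 − 28xy + 53y − 8x + 10)(−7x + 4 + 3y)    [combine like terms]
= −441xy^2 + 252y^2 + 189y^3 + 196x^2y − 112xy − 84xy^2 − 371xy + 212y + 159y^2 + 56x^2 − 32x − 24xy − 70x + 40 + 30y    [distributive law]
= −525xy^2 + 411y^2 + 189y^3 + 196x^2y − 507xy + 242y + 56x^2 − 102x + 40    [combine like terms]

−525xy^2 + 411y^2 + 189y^3 + 196x^2y − 507xy + 242y + 56x^2 − 102x + 40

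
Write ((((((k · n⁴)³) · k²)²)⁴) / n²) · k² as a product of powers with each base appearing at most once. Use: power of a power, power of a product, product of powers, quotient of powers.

((((((k · n⁴)³) · k²)²)⁴) / n²) · k²
= (((((k · n⁴)³) · k²)⁸) / n²) · k²    [power of a power]
= (((((k · n⁴)³)⁸) · ((k²)⁸)) / n²) · k²    [power of a product]
= ((((k · n⁴)²⁴) · ((k²)⁸)) / n²) · k²    [power of a power]
= ((((k²⁴) · ((n⁴)²⁴)) · ((k²)⁸)) / n²) · k²    [power of a product]
= (((k²⁴ · n⁹⁶) · ((k²)⁸)) / n²) · k²    [power of a power]
= (((k²⁴ · n⁹⁶) · k¹⁶) / n²) · k²    [power of a power]
= k⁴²n⁹⁴    [quotient of powers; product of powers]

k⁴²n⁹⁴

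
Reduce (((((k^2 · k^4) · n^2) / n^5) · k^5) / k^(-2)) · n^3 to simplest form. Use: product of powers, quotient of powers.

(((((k^2 · k^4) · n^2) / n^5) · k^5) / k^(-2)) · n^3
= ((((k^6 · n^2) / n^5) · k^5) / k^(-2)) · n^3    [product of powers]
= k^13    [quotient of powers; product of powers]

k^13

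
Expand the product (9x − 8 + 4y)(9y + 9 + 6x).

105xy + 33x + 54x² − 36y − 72 + 36y²

(9x − 8 + 4y)(9y + 9 + 6x)
= 81xy + 81x + 54x² − 72y − 72 − 48x + 36y² + 36y + 24xy    [distributive law]
= 105xy + 33x + 54x² − 36y − 72 + 36y²    [combine like terms]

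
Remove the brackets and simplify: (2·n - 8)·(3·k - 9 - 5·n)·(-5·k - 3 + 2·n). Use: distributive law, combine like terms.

-30·k^2·n - 176·k·n + 62·k·n^2 + 78·n + 74·n^2 - 20·n^3 + 120·k^2 - 288·k - 216

(2·n - 8)·(3·k - 9 - 5·n)·(-5·k - 3 + 2·n)
= (6·k·n - 18·n - 10·n^2 - 24·k + 72 + 40·n)·(-5·k - 3 + 2·n)    [distributive law]
= (6·k·n + 22·n - 10·n^2 - 24·k + 72)·(-5·k - 3 + 2·n)    [combine like terms]
= -30·k^2·n - 18·k·n + 12·k·n^2 - 110·k·n - 66·n + 44·n^2 + 50·k·n^2 + 30·n^2 - 20·n^3 + 120·k^2 + 72·k - 48·k·n - 360·k - 216 + 144·n    [distributive law]
= -30·k^2·n - 176·k·n + 62·k·n^2 + 78·n + 74·n^2 - 20·n^3 + 120·k^2 - 288·k - 216    [combine like terms]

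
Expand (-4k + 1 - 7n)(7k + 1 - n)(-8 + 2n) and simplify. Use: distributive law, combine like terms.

(-4k + 1 - 7n)(7k + 1 - n)(-8 + 2n)
= (-28k^2 - 4k + 4kn + 7k + 1 - n - 49kn - 7n + 7n^2)(-8 + 2n)    [distributive law]
= (-28k^2 + 3k - 45kn + 1 - 8n + 7n^2)(-8 + 2n)    [combine like terms]
= 224k^2 - 56k^2n - 24k + 6kn + 360kn - 90kn^2 - 8 + 2n + 64n - 16n^2 - 56n^2 + 14n^3    [distributive law]
= 224k^2 - 56k^2n - 24k + 366kn - 90kn^2 - 8 + 66n - 72n^2 + 14n^3    [combine like terms]

224k^2 - 56k^2n - 24k + 366kn - 90kn^2 - 8 + 66n - 72n^2 + 14n^3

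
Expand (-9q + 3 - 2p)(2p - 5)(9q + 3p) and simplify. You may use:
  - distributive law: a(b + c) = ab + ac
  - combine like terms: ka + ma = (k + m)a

-162pq^2 - 90p^2q + 405q^2 + 279pq + 48p^2 - 135q - 45p - 12p^3

(-9q + 3 - 2p)(2p - 5)(9q + 3p)
= (-18pq + 45q + 6p - 15 - 4p^2 + 10p)(9q + 3p)    [distributive law]
= (-18pq + 45q + 16p - 15 - 4p^2)(9q + 3p)    [combine like terms]
= -162pq^2 - 54p^2q + 405q^2 + 135pq + 144pq + 48p^2 - 135q - 45p - 36p^2q - 12p^3    [distributive law]
= -162pq^2 - 90p^2q + 405q^2 + 279pq + 48p^2 - 135q - 45p - 12p^3    [combine like terms]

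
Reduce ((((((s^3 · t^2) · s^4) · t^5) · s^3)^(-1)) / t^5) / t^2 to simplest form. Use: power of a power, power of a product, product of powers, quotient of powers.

((((((s^3 · t^2) · s^4) · t^5) · s^3)^(-1)) / t^5) / t^2
= ((((((s^3 · t^2) · s^4) · t^5)^(-1)) · ((s^3)^(-1))) / t^5) / t^2    [power of a product]
= ((((((s^3 · t^2) · s^4)^(-1)) · ((t^5)^(-1))) · ((s^3)^(-1))) / t^5) / t^2    [power of a product]
= ((((((s^3 · t^2)^(-1)) · ((s^4)^(-1))) · ((t^5)^(-1))) · ((s^3)^(-1))) / t^5) / t^2    [power of a product]
= (((((((s^3)^(-1)) · ((t^2)^(-1))) · ((s^4)^(-1))) · ((t^5)^(-1))) · ((s^3)^(-1))) / t^5) / t^2    [power of a product]
= (((((s^(-3) · ((t^2)^(-1))) · ((s^4)^(-1))) · ((t^5)^(-1))) · ((s^3)^(-1))) / t^5) / t^2    [power of a power]
= (((((s^(-3) · t^(-2)) · ((s^4)^(-1))) · ((t^5)^(-1))) · ((s^3)^(-1))) / t^5) / t^2    [power of a power]
= (((((s^(-3) · t^(-2)) · s^(-4)) · ((t^5)^(-1))) · ((s^3)^(-1))) / t^5) / t^2    [power of a power]
= (((((s^(-3) · t^(-2)) · s^(-4)) · t^(-5)) · ((s^3)^(-1))) / t^5) / t^2    [power of a power]
= (((((s^(-3) · t^(-2)) · s^(-4)) · t^(-5)) · s^(-3)) / t^5) / t^2    [power of a power]
= s^(-10)t^(-14)    [quotient of powers; product of powers]

s^(-10)t^(-14)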